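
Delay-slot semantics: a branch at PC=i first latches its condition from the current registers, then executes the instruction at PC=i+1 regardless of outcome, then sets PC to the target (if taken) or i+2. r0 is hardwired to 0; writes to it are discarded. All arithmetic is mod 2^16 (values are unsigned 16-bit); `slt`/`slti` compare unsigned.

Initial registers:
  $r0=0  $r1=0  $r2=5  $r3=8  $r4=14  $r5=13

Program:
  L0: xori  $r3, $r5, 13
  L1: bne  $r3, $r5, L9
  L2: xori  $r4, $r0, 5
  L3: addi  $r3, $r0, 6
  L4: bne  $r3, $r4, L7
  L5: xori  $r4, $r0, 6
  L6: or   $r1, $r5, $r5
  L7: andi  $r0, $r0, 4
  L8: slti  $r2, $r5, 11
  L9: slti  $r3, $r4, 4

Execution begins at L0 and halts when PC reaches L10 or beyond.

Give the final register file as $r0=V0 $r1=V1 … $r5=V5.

  step pc=0: xori  $r3, $r5, 13  regs=(0,0,5,0,14,13)
  step pc=1: bne  $r3, $r5, L9  cond=T  regs=(0,0,5,0,14,13)
  step pc=2: xori  $r4, $r0, 5  regs=(0,0,5,0,5,13)
  step pc=9: slti  $r3, $r4, 4  regs=(0,0,5,0,5,13)

$r0=0 $r1=0 $r2=5 $r3=0 $r4=5 $r5=13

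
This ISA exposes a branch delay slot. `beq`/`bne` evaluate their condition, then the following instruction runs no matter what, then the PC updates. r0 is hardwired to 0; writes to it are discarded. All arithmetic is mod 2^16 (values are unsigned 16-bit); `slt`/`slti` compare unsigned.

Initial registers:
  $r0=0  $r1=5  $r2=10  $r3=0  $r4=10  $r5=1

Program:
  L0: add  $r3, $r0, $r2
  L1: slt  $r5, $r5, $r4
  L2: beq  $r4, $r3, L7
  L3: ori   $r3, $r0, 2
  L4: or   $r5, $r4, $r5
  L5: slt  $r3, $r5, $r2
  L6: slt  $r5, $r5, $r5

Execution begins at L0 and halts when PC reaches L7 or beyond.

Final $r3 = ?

2

  step pc=0: add  $r3, $r0, $r2  regs=(0,5,10,10,10,1)
  step pc=1: slt  $r5, $r5, $r4  regs=(0,5,10,10,10,1)
  step pc=2: beq  $r4, $r3, L7  cond=T  regs=(0,5,10,10,10,1)
  step pc=3: ori   $r3, $r0, 2  regs=(0,5,10,2,10,1)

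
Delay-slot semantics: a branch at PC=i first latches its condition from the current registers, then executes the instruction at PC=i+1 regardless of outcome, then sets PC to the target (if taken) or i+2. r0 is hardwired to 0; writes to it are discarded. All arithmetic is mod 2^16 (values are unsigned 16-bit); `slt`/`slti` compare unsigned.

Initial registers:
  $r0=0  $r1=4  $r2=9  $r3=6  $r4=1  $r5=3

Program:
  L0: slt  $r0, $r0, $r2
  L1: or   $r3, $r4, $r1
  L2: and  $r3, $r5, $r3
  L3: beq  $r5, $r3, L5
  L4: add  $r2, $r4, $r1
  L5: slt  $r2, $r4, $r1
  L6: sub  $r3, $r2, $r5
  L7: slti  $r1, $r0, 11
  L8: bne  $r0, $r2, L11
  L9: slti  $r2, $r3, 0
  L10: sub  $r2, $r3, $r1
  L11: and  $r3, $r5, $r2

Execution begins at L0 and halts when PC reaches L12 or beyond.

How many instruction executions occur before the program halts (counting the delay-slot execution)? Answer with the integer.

PC=0  slt  $r0, $r0, $r2     | $r0=0 $r1=4 $r2=9 $r3=6 $r4=1 $r5=3
PC=1  or   $r3, $r4, $r1     | $r0=0 $r1=4 $r2=9 $r3=5 $r4=1 $r5=3
PC=2  and  $r3, $r5, $r3     | $r0=0 $r1=4 $r2=9 $r3=1 $r4=1 $r5=3
PC=3  beq  $r5, $r3, L5      | $r0=0 $r1=4 $r2=9 $r3=1 $r4=1 $r5=3  [not taken]
PC=4  add  $r2, $r4, $r1     | $r0=0 $r1=4 $r2=5 $r3=1 $r4=1 $r5=3
PC=5  slt  $r2, $r4, $r1     | $r0=0 $r1=4 $r2=1 $r3=1 $r4=1 $r5=3
PC=6  sub  $r3, $r2, $r5     | $r0=0 $r1=4 $r2=1 $r3=65534 $r4=1 $r5=3
PC=7  slti  $r1, $r0, 11     | $r0=0 $r1=1 $r2=1 $r3=65534 $r4=1 $r5=3
PC=8  bne  $r0, $r2, L11     | $r0=0 $r1=1 $r2=1 $r3=65534 $r4=1 $r5=3  [TAKEN]
PC=9  slti  $r2, $r3, 0      | $r0=0 $r1=1 $r2=0 $r3=65534 $r4=1 $r5=3
PC=11 and  $r3, $r5, $r2     | $r0=0 $r1=1 $r2=0 $r3=0 $r4=1 $r5=3

11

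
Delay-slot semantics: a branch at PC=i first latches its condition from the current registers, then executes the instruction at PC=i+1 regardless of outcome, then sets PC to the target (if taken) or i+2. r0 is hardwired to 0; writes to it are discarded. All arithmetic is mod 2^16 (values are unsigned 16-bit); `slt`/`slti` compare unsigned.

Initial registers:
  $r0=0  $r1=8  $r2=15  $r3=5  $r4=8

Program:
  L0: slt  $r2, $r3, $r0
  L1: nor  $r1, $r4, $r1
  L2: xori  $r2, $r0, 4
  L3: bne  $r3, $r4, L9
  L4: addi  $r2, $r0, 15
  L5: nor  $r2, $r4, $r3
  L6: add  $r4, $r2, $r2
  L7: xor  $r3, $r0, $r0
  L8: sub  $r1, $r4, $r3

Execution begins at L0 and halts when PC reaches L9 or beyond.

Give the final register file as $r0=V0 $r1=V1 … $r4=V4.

#0 slt  $r2, $r3, $r0 ; 0/8/0/5/8
#1 nor  $r1, $r4, $r1 ; 0/65527/0/5/8
#2 xori  $r2, $r0, 4 ; 0/65527/4/5/8
#3 bne  $r3, $r4, L9 ; 0/65527/4/5/8 ; →target
#4 addi  $r2, $r0, 15 ; 0/65527/15/5/8

$r0=0 $r1=65527 $r2=15 $r3=5 $r4=8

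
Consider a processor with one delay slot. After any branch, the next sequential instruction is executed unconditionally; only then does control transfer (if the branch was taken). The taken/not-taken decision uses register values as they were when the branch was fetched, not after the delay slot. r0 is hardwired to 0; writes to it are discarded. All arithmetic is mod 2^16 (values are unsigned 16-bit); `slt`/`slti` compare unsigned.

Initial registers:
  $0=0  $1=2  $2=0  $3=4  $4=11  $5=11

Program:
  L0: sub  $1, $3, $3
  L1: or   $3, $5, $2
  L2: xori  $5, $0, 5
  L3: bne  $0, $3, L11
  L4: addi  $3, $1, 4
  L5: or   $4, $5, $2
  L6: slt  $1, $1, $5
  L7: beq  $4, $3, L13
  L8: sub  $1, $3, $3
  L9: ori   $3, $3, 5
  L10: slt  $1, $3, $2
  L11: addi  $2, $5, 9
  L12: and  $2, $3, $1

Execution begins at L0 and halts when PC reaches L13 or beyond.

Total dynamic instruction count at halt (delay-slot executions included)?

7

PC=0  sub  $1, $3, $3        | $0=0 $1=0 $2=0 $3=4 $4=11 $5=11
PC=1  or   $3, $5, $2        | $0=0 $1=0 $2=0 $3=11 $4=11 $5=11
PC=2  xori  $5, $0, 5        | $0=0 $1=0 $2=0 $3=11 $4=11 $5=5
PC=3  bne  $0, $3, L11       | $0=0 $1=0 $2=0 $3=11 $4=11 $5=5  [TAKEN]
PC=4  addi  $3, $1, 4        | $0=0 $1=0 $2=0 $3=4 $4=11 $5=5
PC=11 addi  $2, $5, 9        | $0=0 $1=0 $2=14 $3=4 $4=11 $5=5
PC=12 and  $2, $3, $1        | $0=0 $1=0 $2=0 $3=4 $4=11 $5=5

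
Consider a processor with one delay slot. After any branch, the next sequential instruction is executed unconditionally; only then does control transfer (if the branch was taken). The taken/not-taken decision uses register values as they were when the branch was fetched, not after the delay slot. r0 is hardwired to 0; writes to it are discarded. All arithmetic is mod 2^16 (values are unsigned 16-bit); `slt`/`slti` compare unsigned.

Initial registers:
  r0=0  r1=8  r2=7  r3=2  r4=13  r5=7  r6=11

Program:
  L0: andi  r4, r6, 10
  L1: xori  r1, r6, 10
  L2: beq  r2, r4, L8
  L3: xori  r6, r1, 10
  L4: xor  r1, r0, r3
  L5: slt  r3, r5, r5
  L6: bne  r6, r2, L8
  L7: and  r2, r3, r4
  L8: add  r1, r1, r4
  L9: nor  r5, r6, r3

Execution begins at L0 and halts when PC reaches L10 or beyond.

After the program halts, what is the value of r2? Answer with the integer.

0

#0 andi  r4, r6, 10 ; 0/8/7/2/10/7/11
#1 xori  r1, r6, 10 ; 0/1/7/2/10/7/11
#2 beq  r2, r4, L8 ; 0/1/7/2/10/7/11 ; →fallthru
#3 xori  r6, r1, 10 ; 0/1/7/2/10/7/11
#4 xor  r1, r0, r3 ; 0/2/7/2/10/7/11
#5 slt  r3, r5, r5 ; 0/2/7/0/10/7/11
#6 bne  r6, r2, L8 ; 0/2/7/0/10/7/11 ; →target
#7 and  r2, r3, r4 ; 0/2/0/0/10/7/11
#8 add  r1, r1, r4 ; 0/12/0/0/10/7/11
#9 nor  r5, r6, r3 ; 0/12/0/0/10/65524/11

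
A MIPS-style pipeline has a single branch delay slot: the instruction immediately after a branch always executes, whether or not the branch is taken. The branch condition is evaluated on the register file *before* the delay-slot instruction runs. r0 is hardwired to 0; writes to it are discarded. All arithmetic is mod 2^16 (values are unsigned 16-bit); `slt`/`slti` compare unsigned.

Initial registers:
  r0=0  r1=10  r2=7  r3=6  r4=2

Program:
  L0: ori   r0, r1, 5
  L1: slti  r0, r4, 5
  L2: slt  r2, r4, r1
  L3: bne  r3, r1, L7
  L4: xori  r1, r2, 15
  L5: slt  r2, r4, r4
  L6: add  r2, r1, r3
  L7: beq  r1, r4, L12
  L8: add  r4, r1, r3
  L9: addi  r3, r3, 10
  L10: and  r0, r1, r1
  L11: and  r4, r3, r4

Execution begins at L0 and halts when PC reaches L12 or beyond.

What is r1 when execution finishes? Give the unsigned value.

14

[0] ori   r0, r1, 5  →  {r0:0, r1:10, r2:7, r3:6, r4:2}
[1] slti  r0, r4, 5  →  {r0:0, r1:10, r2:7, r3:6, r4:2}
[2] slt  r2, r4, r1  →  {r0:0, r1:10, r2:1, r3:6, r4:2}
[3] bne  r3, r1, L7  →  {r0:0, r1:10, r2:1, r3:6, r4:2}  ⟨branch taken⟩
[4] xori  r1, r2, 15  →  {r0:0, r1:14, r2:1, r3:6, r4:2}
[7] beq  r1, r4, L12  →  {r0:0, r1:14, r2:1, r3:6, r4:2}  ⟨branch fallthrough⟩
[8] add  r4, r1, r3  →  {r0:0, r1:14, r2:1, r3:6, r4:20}
[9] addi  r3, r3, 10  →  {r0:0, r1:14, r2:1, r3:16, r4:20}
[10] and  r0, r1, r1  →  {r0:0, r1:14, r2:1, r3:16, r4:20}
[11] and  r4, r3, r4  →  {r0:0, r1:14, r2:1, r3:16, r4:16}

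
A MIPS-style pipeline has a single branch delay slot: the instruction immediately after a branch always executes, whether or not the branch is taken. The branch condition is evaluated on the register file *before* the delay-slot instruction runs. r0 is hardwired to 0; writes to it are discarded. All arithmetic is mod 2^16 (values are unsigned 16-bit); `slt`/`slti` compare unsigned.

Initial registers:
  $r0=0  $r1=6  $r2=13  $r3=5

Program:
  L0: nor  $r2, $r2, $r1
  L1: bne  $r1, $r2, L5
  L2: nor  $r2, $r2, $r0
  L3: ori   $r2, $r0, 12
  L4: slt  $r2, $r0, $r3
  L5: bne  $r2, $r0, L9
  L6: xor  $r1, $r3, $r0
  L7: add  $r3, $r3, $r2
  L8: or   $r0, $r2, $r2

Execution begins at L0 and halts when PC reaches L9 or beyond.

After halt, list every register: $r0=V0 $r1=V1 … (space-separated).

$r0=0 $r1=5 $r2=15 $r3=5

  step pc=0: nor  $r2, $r2, $r1  regs=(0,6,65520,5)
  step pc=1: bne  $r1, $r2, L5  cond=T  regs=(0,6,65520,5)
  step pc=2: nor  $r2, $r2, $r0  regs=(0,6,15,5)
  step pc=5: bne  $r2, $r0, L9  cond=T  regs=(0,6,15,5)
  step pc=6: xor  $r1, $r3, $r0  regs=(0,5,15,5)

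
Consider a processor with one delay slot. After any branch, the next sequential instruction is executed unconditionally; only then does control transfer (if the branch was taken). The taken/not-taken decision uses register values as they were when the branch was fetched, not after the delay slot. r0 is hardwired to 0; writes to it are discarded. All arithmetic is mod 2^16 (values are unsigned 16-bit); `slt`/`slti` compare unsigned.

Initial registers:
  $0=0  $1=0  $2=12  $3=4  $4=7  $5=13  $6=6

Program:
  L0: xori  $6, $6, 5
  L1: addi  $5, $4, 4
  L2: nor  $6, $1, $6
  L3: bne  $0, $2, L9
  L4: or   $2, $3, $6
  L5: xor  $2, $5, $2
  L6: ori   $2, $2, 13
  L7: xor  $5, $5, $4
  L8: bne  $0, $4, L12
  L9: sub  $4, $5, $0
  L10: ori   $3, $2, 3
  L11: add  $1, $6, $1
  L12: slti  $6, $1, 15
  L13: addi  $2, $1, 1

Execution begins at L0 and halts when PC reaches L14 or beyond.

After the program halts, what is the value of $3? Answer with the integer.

65535

PC=0  xori  $6, $6, 5        | $0=0 $1=0 $2=12 $3=4 $4=7 $5=13 $6=3
PC=1  addi  $5, $4, 4        | $0=0 $1=0 $2=12 $3=4 $4=7 $5=11 $6=3
PC=2  nor  $6, $1, $6        | $0=0 $1=0 $2=12 $3=4 $4=7 $5=11 $6=65532
PC=3  bne  $0, $2, L9        | $0=0 $1=0 $2=12 $3=4 $4=7 $5=11 $6=65532  [TAKEN]
PC=4  or   $2, $3, $6        | $0=0 $1=0 $2=65532 $3=4 $4=7 $5=11 $6=65532
PC=9  sub  $4, $5, $0        | $0=0 $1=0 $2=65532 $3=4 $4=11 $5=11 $6=65532
PC=10 ori   $3, $2, 3        | $0=0 $1=0 $2=65532 $3=65535 $4=11 $5=11 $6=65532
PC=11 add  $1, $6, $1        | $0=0 $1=65532 $2=65532 $3=65535 $4=11 $5=11 $6=65532
PC=12 slti  $6, $1, 15       | $0=0 $1=65532 $2=65532 $3=65535 $4=11 $5=11 $6=0
PC=13 addi  $2, $1, 1        | $0=0 $1=65532 $2=65533 $3=65535 $4=11 $5=11 $6=0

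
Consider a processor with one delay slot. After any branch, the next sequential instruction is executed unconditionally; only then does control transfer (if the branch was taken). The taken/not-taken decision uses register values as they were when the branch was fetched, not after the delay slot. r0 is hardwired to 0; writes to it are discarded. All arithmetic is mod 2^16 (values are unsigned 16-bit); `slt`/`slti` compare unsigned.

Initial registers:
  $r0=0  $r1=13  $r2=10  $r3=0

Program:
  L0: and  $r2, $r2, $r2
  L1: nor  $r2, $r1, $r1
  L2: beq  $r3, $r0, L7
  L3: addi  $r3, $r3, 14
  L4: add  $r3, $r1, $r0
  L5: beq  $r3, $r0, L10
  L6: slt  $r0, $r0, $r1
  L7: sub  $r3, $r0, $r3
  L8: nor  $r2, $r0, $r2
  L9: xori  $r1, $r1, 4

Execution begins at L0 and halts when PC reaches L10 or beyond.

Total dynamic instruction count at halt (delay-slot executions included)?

7

PC=0  and  $r2, $r2, $r2     | $r0=0 $r1=13 $r2=10 $r3=0
PC=1  nor  $r2, $r1, $r1     | $r0=0 $r1=13 $r2=65522 $r3=0
PC=2  beq  $r3, $r0, L7      | $r0=0 $r1=13 $r2=65522 $r3=0  [TAKEN]
PC=3  addi  $r3, $r3, 14     | $r0=0 $r1=13 $r2=65522 $r3=14
PC=7  sub  $r3, $r0, $r3     | $r0=0 $r1=13 $r2=65522 $r3=65522
PC=8  nor  $r2, $r0, $r2     | $r0=0 $r1=13 $r2=13 $r3=65522
PC=9  xori  $r1, $r1, 4      | $r0=0 $r1=9 $r2=13 $r3=65522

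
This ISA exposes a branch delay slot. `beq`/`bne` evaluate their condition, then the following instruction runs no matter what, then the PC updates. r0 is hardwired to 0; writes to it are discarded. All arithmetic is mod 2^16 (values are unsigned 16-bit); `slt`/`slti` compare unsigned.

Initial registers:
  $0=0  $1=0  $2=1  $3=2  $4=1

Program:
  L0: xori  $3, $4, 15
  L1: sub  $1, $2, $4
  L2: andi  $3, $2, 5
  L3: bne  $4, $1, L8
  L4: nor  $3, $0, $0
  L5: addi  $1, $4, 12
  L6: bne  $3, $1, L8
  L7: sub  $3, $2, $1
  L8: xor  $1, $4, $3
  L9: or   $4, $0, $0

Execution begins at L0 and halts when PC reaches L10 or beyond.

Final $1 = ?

#0 xori  $3, $4, 15 ; 0/0/1/14/1
#1 sub  $1, $2, $4 ; 0/0/1/14/1
#2 andi  $3, $2, 5 ; 0/0/1/1/1
#3 bne  $4, $1, L8 ; 0/0/1/1/1 ; →target
#4 nor  $3, $0, $0 ; 0/0/1/65535/1
#8 xor  $1, $4, $3 ; 0/65534/1/65535/1
#9 or   $4, $0, $0 ; 0/65534/1/65535/0

65534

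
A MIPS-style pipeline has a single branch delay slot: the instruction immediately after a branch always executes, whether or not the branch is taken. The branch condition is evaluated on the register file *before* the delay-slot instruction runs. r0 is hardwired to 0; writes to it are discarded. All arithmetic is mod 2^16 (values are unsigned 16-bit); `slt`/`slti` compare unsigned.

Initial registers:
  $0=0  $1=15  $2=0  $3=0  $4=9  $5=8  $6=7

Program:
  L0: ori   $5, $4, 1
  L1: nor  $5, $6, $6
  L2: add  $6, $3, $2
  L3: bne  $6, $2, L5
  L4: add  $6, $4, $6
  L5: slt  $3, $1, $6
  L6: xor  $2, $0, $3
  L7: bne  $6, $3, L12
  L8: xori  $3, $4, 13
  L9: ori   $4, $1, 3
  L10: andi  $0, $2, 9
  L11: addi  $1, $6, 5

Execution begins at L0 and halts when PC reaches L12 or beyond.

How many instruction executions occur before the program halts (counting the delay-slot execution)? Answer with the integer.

[0] ori   $5, $4, 1  →  {$0:0, $1:15, $2:0, $3:0, $4:9, $5:9, $6:7}
[1] nor  $5, $6, $6  →  {$0:0, $1:15, $2:0, $3:0, $4:9, $5:65528, $6:7}
[2] add  $6, $3, $2  →  {$0:0, $1:15, $2:0, $3:0, $4:9, $5:65528, $6:0}
[3] bne  $6, $2, L5  →  {$0:0, $1:15, $2:0, $3:0, $4:9, $5:65528, $6:0}  ⟨branch fallthrough⟩
[4] add  $6, $4, $6  →  {$0:0, $1:15, $2:0, $3:0, $4:9, $5:65528, $6:9}
[5] slt  $3, $1, $6  →  {$0:0, $1:15, $2:0, $3:0, $4:9, $5:65528, $6:9}
[6] xor  $2, $0, $3  →  {$0:0, $1:15, $2:0, $3:0, $4:9, $5:65528, $6:9}
[7] bne  $6, $3, L12  →  {$0:0, $1:15, $2:0, $3:0, $4:9, $5:65528, $6:9}  ⟨branch taken⟩
[8] xori  $3, $4, 13  →  {$0:0, $1:15, $2:0, $3:4, $4:9, $5:65528, $6:9}

9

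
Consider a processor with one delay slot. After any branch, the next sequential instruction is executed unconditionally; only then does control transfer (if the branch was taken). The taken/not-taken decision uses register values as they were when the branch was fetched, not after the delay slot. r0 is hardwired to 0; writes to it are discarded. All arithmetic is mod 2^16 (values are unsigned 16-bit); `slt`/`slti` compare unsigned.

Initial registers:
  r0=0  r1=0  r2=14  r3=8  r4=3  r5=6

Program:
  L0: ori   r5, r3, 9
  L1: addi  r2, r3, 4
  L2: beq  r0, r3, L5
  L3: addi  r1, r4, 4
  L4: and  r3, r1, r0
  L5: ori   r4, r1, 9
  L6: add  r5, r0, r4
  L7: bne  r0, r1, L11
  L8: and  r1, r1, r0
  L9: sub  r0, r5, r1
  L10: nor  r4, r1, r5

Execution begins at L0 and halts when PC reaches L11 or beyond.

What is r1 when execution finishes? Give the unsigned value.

#0 ori   r5, r3, 9 ; 0/0/14/8/3/9
#1 addi  r2, r3, 4 ; 0/0/12/8/3/9
#2 beq  r0, r3, L5 ; 0/0/12/8/3/9 ; →fallthru
#3 addi  r1, r4, 4 ; 0/7/12/8/3/9
#4 and  r3, r1, r0 ; 0/7/12/0/3/9
#5 ori   r4, r1, 9 ; 0/7/12/0/15/9
#6 add  r5, r0, r4 ; 0/7/12/0/15/15
#7 bne  r0, r1, L11 ; 0/7/12/0/15/15 ; →target
#8 and  r1, r1, r0 ; 0/0/12/0/15/15

0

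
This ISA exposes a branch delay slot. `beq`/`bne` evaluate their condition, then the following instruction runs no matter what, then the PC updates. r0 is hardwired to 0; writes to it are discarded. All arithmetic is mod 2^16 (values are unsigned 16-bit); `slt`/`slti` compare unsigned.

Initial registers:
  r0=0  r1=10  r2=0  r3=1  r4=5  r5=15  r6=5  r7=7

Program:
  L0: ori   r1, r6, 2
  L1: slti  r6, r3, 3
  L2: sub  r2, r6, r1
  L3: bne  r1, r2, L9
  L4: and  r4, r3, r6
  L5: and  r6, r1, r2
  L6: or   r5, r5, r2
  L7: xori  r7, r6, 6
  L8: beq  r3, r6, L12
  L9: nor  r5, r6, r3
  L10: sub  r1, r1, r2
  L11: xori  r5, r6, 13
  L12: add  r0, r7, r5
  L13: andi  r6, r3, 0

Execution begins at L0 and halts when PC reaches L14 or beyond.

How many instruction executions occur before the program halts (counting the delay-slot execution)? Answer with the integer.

10

  step pc=0: ori   r1, r6, 2  regs=(0,7,0,1,5,15,5,7)
  step pc=1: slti  r6, r3, 3  regs=(0,7,0,1,5,15,1,7)
  step pc=2: sub  r2, r6, r1  regs=(0,7,65530,1,5,15,1,7)
  step pc=3: bne  r1, r2, L9  cond=T  regs=(0,7,65530,1,5,15,1,7)
  step pc=4: and  r4, r3, r6  regs=(0,7,65530,1,1,15,1,7)
  step pc=9: nor  r5, r6, r3  regs=(0,7,65530,1,1,65534,1,7)
  step pc=10: sub  r1, r1, r2  regs=(0,13,65530,1,1,65534,1,7)
  step pc=11: xori  r5, r6, 13  regs=(0,13,65530,1,1,12,1,7)
  step pc=12: add  r0, r7, r5  regs=(0,13,65530,1,1,12,1,7)
  step pc=13: andi  r6, r3, 0  regs=(0,13,65530,1,1,12,0,7)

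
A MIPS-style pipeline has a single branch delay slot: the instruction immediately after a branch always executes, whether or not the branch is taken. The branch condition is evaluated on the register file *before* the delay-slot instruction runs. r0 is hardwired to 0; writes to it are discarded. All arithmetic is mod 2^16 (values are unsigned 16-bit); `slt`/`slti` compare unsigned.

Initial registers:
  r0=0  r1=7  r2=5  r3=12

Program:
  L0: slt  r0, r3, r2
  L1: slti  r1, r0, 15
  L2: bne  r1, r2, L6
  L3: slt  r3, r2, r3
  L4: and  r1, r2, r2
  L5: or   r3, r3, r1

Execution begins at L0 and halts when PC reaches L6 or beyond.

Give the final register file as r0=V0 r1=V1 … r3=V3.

r0=0 r1=1 r2=5 r3=1

  step pc=0: slt  r0, r3, r2  regs=(0,7,5,12)
  step pc=1: slti  r1, r0, 15  regs=(0,1,5,12)
  step pc=2: bne  r1, r2, L6  cond=T  regs=(0,1,5,12)
  step pc=3: slt  r3, r2, r3  regs=(0,1,5,1)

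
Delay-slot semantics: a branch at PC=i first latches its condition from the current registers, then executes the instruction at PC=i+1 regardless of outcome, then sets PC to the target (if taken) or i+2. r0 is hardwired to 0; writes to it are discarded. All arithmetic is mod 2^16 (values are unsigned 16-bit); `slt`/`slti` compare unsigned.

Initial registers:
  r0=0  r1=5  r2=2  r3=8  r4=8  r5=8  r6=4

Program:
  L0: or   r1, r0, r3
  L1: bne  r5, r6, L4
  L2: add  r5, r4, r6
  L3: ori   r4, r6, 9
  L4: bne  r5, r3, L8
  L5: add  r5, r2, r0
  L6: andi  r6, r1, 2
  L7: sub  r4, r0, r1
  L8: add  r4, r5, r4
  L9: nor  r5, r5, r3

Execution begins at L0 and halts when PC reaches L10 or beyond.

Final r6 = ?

  step pc=0: or   r1, r0, r3  regs=(0,8,2,8,8,8,4)
  step pc=1: bne  r5, r6, L4  cond=T  regs=(0,8,2,8,8,8,4)
  step pc=2: add  r5, r4, r6  regs=(0,8,2,8,8,12,4)
  step pc=4: bne  r5, r3, L8  cond=T  regs=(0,8,2,8,8,12,4)
  step pc=5: add  r5, r2, r0  regs=(0,8,2,8,8,2,4)
  step pc=8: add  r4, r5, r4  regs=(0,8,2,8,10,2,4)
  step pc=9: nor  r5, r5, r3  regs=(0,8,2,8,10,65525,4)

4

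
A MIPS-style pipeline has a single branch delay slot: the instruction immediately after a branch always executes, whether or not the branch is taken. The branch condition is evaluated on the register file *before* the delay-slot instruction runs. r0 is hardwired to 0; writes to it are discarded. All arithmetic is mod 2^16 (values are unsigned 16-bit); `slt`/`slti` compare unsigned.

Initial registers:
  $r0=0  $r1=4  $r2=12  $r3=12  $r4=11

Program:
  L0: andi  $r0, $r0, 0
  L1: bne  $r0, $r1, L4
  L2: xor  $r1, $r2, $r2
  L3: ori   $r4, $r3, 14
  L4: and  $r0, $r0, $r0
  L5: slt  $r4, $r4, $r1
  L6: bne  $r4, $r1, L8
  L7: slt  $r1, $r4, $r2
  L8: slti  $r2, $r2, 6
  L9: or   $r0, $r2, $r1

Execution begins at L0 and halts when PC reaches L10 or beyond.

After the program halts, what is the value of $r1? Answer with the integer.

1

#0 andi  $r0, $r0, 0 ; 0/4/12/12/11
#1 bne  $r0, $r1, L4 ; 0/4/12/12/11 ; →target
#2 xor  $r1, $r2, $r2 ; 0/0/12/12/11
#4 and  $r0, $r0, $r0 ; 0/0/12/12/11
#5 slt  $r4, $r4, $r1 ; 0/0/12/12/0
#6 bne  $r4, $r1, L8 ; 0/0/12/12/0 ; →fallthru
#7 slt  $r1, $r4, $r2 ; 0/1/12/12/0
#8 slti  $r2, $r2, 6 ; 0/1/0/12/0
#9 or   $r0, $r2, $r1 ; 0/1/0/12/0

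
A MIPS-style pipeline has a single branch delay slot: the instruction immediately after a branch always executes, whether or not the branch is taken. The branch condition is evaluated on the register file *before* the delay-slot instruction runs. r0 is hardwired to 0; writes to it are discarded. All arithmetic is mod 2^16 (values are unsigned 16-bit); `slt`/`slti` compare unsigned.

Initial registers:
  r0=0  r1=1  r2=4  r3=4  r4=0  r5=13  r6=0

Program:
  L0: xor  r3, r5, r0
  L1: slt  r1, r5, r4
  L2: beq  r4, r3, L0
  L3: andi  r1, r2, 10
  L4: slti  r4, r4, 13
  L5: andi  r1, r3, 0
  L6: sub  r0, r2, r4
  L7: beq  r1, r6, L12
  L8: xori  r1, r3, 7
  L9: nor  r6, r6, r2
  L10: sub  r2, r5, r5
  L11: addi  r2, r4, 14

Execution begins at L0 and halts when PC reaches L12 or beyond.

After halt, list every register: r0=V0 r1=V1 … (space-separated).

r0=0 r1=10 r2=4 r3=13 r4=1 r5=13 r6=0

  step pc=0: xor  r3, r5, r0  regs=(0,1,4,13,0,13,0)
  step pc=1: slt  r1, r5, r4  regs=(0,0,4,13,0,13,0)
  step pc=2: beq  r4, r3, L0  cond=F  regs=(0,0,4,13,0,13,0)
  step pc=3: andi  r1, r2, 10  regs=(0,0,4,13,0,13,0)
  step pc=4: slti  r4, r4, 13  regs=(0,0,4,13,1,13,0)
  step pc=5: andi  r1, r3, 0  regs=(0,0,4,13,1,13,0)
  step pc=6: sub  r0, r2, r4  regs=(0,0,4,13,1,13,0)
  step pc=7: beq  r1, r6, L12  cond=T  regs=(0,0,4,13,1,13,0)
  step pc=8: xori  r1, r3, 7  regs=(0,10,4,13,1,13,0)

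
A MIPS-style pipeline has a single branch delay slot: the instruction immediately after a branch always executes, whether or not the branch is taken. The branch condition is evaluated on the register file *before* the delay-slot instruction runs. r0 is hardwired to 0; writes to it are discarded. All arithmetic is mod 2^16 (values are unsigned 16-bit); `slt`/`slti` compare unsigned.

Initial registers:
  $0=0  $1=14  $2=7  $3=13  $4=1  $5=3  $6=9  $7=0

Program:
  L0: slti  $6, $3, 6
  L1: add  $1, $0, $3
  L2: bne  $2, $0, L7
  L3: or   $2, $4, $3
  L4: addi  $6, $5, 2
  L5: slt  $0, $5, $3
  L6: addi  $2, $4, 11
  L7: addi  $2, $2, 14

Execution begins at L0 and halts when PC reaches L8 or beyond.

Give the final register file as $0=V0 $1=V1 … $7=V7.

$0=0 $1=13 $2=27 $3=13 $4=1 $5=3 $6=0 $7=0

[0] slti  $6, $3, 6  →  {$0:0, $1:14, $2:7, $3:13, $4:1, $5:3, $6:0, $7:0}
[1] add  $1, $0, $3  →  {$0:0, $1:13, $2:7, $3:13, $4:1, $5:3, $6:0, $7:0}
[2] bne  $2, $0, L7  →  {$0:0, $1:13, $2:7, $3:13, $4:1, $5:3, $6:0, $7:0}  ⟨branch taken⟩
[3] or   $2, $4, $3  →  {$0:0, $1:13, $2:13, $3:13, $4:1, $5:3, $6:0, $7:0}
[7] addi  $2, $2, 14  →  {$0:0, $1:13, $2:27, $3:13, $4:1, $5:3, $6:0, $7:0}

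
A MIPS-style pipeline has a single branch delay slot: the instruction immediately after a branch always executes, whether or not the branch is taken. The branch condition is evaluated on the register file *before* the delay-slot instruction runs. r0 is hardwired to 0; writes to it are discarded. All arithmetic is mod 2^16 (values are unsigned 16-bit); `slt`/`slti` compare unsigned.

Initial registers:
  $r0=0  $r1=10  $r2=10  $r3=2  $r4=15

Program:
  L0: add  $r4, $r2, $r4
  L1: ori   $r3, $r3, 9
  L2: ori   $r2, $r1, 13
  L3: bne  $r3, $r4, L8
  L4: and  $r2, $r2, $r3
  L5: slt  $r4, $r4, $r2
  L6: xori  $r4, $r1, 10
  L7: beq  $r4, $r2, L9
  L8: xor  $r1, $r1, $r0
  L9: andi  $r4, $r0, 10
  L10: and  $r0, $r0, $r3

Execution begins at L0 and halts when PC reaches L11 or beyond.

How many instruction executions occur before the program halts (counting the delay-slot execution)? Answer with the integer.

  step pc=0: add  $r4, $r2, $r4  regs=(0,10,10,2,25)
  step pc=1: ori   $r3, $r3, 9  regs=(0,10,10,11,25)
  step pc=2: ori   $r2, $r1, 13  regs=(0,10,15,11,25)
  step pc=3: bne  $r3, $r4, L8  cond=T  regs=(0,10,15,11,25)
  step pc=4: and  $r2, $r2, $r3  regs=(0,10,11,11,25)
  step pc=8: xor  $r1, $r1, $r0  regs=(0,10,11,11,25)
  step pc=9: andi  $r4, $r0, 10  regs=(0,10,11,11,0)
  step pc=10: and  $r0, $r0, $r3  regs=(0,10,11,11,0)

8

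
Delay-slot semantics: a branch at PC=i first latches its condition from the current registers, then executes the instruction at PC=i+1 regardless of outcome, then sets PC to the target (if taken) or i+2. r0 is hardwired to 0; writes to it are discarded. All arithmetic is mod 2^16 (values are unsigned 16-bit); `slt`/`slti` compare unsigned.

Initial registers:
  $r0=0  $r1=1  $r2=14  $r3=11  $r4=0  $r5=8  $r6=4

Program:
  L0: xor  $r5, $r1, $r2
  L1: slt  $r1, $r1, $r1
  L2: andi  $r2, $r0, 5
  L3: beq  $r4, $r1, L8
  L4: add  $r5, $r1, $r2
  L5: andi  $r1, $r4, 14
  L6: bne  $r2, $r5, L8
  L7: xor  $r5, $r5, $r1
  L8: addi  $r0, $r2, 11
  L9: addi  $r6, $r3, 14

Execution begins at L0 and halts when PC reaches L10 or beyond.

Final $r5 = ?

0

#0 xor  $r5, $r1, $r2 ; 0/1/14/11/0/15/4
#1 slt  $r1, $r1, $r1 ; 0/0/14/11/0/15/4
#2 andi  $r2, $r0, 5 ; 0/0/0/11/0/15/4
#3 beq  $r4, $r1, L8 ; 0/0/0/11/0/15/4 ; →target
#4 add  $r5, $r1, $r2 ; 0/0/0/11/0/0/4
#8 addi  $r0, $r2, 11 ; 0/0/0/11/0/0/4
#9 addi  $r6, $r3, 14 ; 0/0/0/11/0/0/25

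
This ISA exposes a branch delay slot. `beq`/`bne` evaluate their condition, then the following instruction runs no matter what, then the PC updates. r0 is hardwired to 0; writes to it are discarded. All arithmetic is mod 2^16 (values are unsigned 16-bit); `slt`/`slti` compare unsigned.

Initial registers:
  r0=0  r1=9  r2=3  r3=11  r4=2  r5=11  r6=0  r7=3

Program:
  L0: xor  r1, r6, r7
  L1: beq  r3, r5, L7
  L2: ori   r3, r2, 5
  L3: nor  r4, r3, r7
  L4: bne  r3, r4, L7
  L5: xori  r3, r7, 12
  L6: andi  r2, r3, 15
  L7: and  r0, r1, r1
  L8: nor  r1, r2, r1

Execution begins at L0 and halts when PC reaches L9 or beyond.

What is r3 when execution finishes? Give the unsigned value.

7

  step pc=0: xor  r1, r6, r7  regs=(0,3,3,11,2,11,0,3)
  step pc=1: beq  r3, r5, L7  cond=T  regs=(0,3,3,11,2,11,0,3)
  step pc=2: ori   r3, r2, 5  regs=(0,3,3,7,2,11,0,3)
  step pc=7: and  r0, r1, r1  regs=(0,3,3,7,2,11,0,3)
  step pc=8: nor  r1, r2, r1  regs=(0,65532,3,7,2,11,0,3)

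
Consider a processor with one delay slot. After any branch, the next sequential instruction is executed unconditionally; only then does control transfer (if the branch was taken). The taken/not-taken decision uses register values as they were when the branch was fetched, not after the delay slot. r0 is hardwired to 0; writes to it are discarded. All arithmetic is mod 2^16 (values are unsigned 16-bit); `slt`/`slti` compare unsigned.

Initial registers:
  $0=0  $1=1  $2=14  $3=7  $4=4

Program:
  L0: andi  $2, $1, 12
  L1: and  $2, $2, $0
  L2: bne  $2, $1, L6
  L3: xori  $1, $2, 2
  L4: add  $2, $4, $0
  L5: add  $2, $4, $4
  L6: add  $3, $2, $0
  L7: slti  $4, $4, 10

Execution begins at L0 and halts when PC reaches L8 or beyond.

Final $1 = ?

  step pc=0: andi  $2, $1, 12  regs=(0,1,0,7,4)
  step pc=1: and  $2, $2, $0  regs=(0,1,0,7,4)
  step pc=2: bne  $2, $1, L6  cond=T  regs=(0,1,0,7,4)
  step pc=3: xori  $1, $2, 2  regs=(0,2,0,7,4)
  step pc=6: add  $3, $2, $0  regs=(0,2,0,0,4)
  step pc=7: slti  $4, $4, 10  regs=(0,2,0,0,1)

2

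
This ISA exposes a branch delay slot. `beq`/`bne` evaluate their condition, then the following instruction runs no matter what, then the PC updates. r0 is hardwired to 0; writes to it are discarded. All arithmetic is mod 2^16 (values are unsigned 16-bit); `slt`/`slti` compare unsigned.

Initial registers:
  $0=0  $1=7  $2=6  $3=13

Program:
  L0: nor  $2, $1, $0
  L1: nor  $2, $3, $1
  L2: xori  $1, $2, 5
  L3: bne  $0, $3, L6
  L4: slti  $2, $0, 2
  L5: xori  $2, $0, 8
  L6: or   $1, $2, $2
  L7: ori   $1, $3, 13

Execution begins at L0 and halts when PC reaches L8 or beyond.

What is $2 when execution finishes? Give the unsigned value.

PC=0  nor  $2, $1, $0        | $0=0 $1=7 $2=65528 $3=13
PC=1  nor  $2, $3, $1        | $0=0 $1=7 $2=65520 $3=13
PC=2  xori  $1, $2, 5        | $0=0 $1=65525 $2=65520 $3=13
PC=3  bne  $0, $3, L6        | $0=0 $1=65525 $2=65520 $3=13  [TAKEN]
PC=4  slti  $2, $0, 2        | $0=0 $1=65525 $2=1 $3=13
PC=6  or   $1, $2, $2        | $0=0 $1=1 $2=1 $3=13
PC=7  ori   $1, $3, 13       | $0=0 $1=13 $2=1 $3=13

1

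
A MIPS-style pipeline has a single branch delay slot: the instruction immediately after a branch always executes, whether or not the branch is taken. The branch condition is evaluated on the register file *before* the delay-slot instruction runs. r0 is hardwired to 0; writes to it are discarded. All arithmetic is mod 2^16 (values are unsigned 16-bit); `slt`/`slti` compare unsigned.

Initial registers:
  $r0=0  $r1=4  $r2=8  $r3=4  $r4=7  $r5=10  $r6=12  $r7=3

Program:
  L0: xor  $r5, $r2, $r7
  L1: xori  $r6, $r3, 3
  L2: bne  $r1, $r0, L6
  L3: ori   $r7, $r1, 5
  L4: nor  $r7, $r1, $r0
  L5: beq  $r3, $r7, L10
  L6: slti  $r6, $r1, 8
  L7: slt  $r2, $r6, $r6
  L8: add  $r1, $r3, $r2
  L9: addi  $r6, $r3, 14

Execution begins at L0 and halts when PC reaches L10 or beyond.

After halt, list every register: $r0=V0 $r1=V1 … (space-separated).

  step pc=0: xor  $r5, $r2, $r7  regs=(0,4,8,4,7,11,12,3)
  step pc=1: xori  $r6, $r3, 3  regs=(0,4,8,4,7,11,7,3)
  step pc=2: bne  $r1, $r0, L6  cond=T  regs=(0,4,8,4,7,11,7,3)
  step pc=3: ori   $r7, $r1, 5  regs=(0,4,8,4,7,11,7,5)
  step pc=6: slti  $r6, $r1, 8  regs=(0,4,8,4,7,11,1,5)
  step pc=7: slt  $r2, $r6, $r6  regs=(0,4,0,4,7,11,1,5)
  step pc=8: add  $r1, $r3, $r2  regs=(0,4,0,4,7,11,1,5)
  step pc=9: addi  $r6, $r3, 14  regs=(0,4,0,4,7,11,18,5)

$r0=0 $r1=4 $r2=0 $r3=4 $r4=7 $r5=11 $r6=18 $r7=5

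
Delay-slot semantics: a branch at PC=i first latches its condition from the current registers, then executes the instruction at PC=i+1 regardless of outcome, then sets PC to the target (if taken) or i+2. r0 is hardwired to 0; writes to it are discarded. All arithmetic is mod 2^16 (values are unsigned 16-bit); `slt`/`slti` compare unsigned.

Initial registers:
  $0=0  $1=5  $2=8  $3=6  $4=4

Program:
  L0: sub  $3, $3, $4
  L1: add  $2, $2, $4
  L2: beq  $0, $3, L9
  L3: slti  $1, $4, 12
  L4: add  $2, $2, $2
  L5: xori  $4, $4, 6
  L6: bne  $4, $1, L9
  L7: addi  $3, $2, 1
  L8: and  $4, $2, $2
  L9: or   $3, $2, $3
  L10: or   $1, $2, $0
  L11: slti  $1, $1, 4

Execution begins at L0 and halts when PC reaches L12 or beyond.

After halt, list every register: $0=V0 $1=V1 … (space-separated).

  step pc=0: sub  $3, $3, $4  regs=(0,5,8,2,4)
  step pc=1: add  $2, $2, $4  regs=(0,5,12,2,4)
  step pc=2: beq  $0, $3, L9  cond=F  regs=(0,5,12,2,4)
  step pc=3: slti  $1, $4, 12  regs=(0,1,12,2,4)
  step pc=4: add  $2, $2, $2  regs=(0,1,24,2,4)
  step pc=5: xori  $4, $4, 6  regs=(0,1,24,2,2)
  step pc=6: bne  $4, $1, L9  cond=T  regs=(0,1,24,2,2)
  step pc=7: addi  $3, $2, 1  regs=(0,1,24,25,2)
  step pc=9: or   $3, $2, $3  regs=(0,1,24,25,2)
  step pc=10: or   $1, $2, $0  regs=(0,24,24,25,2)
  step pc=11: slti  $1, $1, 4  regs=(0,0,24,25,2)

$0=0 $1=0 $2=24 $3=25 $4=2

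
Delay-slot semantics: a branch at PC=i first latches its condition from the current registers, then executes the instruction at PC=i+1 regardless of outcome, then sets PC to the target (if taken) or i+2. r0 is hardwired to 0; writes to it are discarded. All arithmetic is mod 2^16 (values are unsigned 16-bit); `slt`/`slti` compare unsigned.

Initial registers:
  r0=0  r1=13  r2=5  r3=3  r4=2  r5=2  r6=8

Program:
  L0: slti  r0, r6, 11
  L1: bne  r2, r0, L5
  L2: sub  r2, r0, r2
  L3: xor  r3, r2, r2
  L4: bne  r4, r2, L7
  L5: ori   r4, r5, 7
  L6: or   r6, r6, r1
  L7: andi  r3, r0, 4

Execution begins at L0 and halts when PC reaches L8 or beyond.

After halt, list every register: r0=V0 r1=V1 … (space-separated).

r0=0 r1=13 r2=65531 r3=0 r4=7 r5=2 r6=13

[0] slti  r0, r6, 11  →  {r0:0, r1:13, r2:5, r3:3, r4:2, r5:2, r6:8}
[1] bne  r2, r0, L5  →  {r0:0, r1:13, r2:5, r3:3, r4:2, r5:2, r6:8}  ⟨branch taken⟩
[2] sub  r2, r0, r2  →  {r0:0, r1:13, r2:65531, r3:3, r4:2, r5:2, r6:8}
[5] ori   r4, r5, 7  →  {r0:0, r1:13, r2:65531, r3:3, r4:7, r5:2, r6:8}
[6] or   r6, r6, r1  →  {r0:0, r1:13, r2:65531, r3:3, r4:7, r5:2, r6:13}
[7] andi  r3, r0, 4  →  {r0:0, r1:13, r2:65531, r3:0, r4:7, r5:2, r6:13}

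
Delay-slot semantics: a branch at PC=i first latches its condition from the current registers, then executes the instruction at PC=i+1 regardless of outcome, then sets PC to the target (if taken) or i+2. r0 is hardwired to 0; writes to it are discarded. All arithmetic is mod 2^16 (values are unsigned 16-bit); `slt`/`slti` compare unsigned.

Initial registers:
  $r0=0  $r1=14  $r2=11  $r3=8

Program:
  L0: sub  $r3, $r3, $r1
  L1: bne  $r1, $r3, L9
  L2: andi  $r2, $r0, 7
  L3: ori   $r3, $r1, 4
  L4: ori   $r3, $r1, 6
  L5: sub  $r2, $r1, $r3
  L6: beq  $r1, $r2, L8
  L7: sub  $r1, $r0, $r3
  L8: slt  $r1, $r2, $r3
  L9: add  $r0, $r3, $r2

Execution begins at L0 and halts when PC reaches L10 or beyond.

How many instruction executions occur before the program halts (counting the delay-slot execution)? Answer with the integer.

PC=0  sub  $r3, $r3, $r1     | $r0=0 $r1=14 $r2=11 $r3=65530
PC=1  bne  $r1, $r3, L9      | $r0=0 $r1=14 $r2=11 $r3=65530  [TAKEN]
PC=2  andi  $r2, $r0, 7      | $r0=0 $r1=14 $r2=0 $r3=65530
PC=9  add  $r0, $r3, $r2     | $r0=0 $r1=14 $r2=0 $r3=65530

4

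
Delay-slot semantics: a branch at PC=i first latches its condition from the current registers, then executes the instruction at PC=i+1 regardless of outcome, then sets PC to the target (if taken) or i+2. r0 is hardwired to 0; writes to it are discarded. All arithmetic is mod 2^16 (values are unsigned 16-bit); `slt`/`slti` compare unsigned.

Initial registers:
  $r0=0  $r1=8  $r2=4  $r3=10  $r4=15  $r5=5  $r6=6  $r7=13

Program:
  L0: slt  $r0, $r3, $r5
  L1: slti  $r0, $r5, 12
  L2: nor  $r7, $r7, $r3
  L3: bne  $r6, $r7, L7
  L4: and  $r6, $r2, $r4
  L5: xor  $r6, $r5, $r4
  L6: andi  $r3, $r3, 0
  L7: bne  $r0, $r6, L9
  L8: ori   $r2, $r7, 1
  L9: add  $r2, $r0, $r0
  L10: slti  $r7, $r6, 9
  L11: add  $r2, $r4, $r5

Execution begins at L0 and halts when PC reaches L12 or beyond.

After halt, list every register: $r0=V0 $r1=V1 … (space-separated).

$r0=0 $r1=8 $r2=20 $r3=10 $r4=15 $r5=5 $r6=4 $r7=1

[0] slt  $r0, $r3, $r5  →  {$r0:0, $r1:8, $r2:4, $r3:10, $r4:15, $r5:5, $r6:6, $r7:13}
[1] slti  $r0, $r5, 12  →  {$r0:0, $r1:8, $r2:4, $r3:10, $r4:15, $r5:5, $r6:6, $r7:13}
[2] nor  $r7, $r7, $r3  →  {$r0:0, $r1:8, $r2:4, $r3:10, $r4:15, $r5:5, $r6:6, $r7:65520}
[3] bne  $r6, $r7, L7  →  {$r0:0, $r1:8, $r2:4, $r3:10, $r4:15, $r5:5, $r6:6, $r7:65520}  ⟨branch taken⟩
[4] and  $r6, $r2, $r4  →  {$r0:0, $r1:8, $r2:4, $r3:10, $r4:15, $r5:5, $r6:4, $r7:65520}
[7] bne  $r0, $r6, L9  →  {$r0:0, $r1:8, $r2:4, $r3:10, $r4:15, $r5:5, $r6:4, $r7:65520}  ⟨branch taken⟩
[8] ori   $r2, $r7, 1  →  {$r0:0, $r1:8, $r2:65521, $r3:10, $r4:15, $r5:5, $r6:4, $r7:65520}
[9] add  $r2, $r0, $r0  →  {$r0:0, $r1:8, $r2:0, $r3:10, $r4:15, $r5:5, $r6:4, $r7:65520}
[10] slti  $r7, $r6, 9  →  {$r0:0, $r1:8, $r2:0, $r3:10, $r4:15, $r5:5, $r6:4, $r7:1}
[11] add  $r2, $r4, $r5  →  {$r0:0, $r1:8, $r2:20, $r3:10, $r4:15, $r5:5, $r6:4, $r7:1}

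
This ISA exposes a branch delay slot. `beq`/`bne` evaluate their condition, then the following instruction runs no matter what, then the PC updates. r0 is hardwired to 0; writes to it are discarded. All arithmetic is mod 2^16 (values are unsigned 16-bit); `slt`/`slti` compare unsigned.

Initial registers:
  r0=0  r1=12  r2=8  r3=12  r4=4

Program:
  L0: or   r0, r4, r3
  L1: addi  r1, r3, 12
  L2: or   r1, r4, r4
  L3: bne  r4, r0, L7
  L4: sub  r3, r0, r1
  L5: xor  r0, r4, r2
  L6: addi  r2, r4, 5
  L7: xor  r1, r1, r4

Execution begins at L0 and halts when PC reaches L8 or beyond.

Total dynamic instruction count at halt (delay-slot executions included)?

6

#0 or   r0, r4, r3 ; 0/12/8/12/4
#1 addi  r1, r3, 12 ; 0/24/8/12/4
#2 or   r1, r4, r4 ; 0/4/8/12/4
#3 bne  r4, r0, L7 ; 0/4/8/12/4 ; →target
#4 sub  r3, r0, r1 ; 0/4/8/65532/4
#7 xor  r1, r1, r4 ; 0/0/8/65532/4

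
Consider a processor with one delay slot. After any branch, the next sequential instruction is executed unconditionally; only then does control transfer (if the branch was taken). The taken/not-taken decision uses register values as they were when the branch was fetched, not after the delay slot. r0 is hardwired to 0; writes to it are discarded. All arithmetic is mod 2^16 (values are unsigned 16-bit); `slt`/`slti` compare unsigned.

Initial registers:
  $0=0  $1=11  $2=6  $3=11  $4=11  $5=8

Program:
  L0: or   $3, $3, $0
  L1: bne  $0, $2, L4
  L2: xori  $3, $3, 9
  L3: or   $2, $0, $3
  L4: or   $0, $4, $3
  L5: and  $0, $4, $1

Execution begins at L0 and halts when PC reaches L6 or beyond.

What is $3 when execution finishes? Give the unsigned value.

PC=0  or   $3, $3, $0        | $0=0 $1=11 $2=6 $3=11 $4=11 $5=8
PC=1  bne  $0, $2, L4        | $0=0 $1=11 $2=6 $3=11 $4=11 $5=8  [TAKEN]
PC=2  xori  $3, $3, 9        | $0=0 $1=11 $2=6 $3=2 $4=11 $5=8
PC=4  or   $0, $4, $3        | $0=0 $1=11 $2=6 $3=2 $4=11 $5=8
PC=5  and  $0, $4, $1        | $0=0 $1=11 $2=6 $3=2 $4=11 $5=8

2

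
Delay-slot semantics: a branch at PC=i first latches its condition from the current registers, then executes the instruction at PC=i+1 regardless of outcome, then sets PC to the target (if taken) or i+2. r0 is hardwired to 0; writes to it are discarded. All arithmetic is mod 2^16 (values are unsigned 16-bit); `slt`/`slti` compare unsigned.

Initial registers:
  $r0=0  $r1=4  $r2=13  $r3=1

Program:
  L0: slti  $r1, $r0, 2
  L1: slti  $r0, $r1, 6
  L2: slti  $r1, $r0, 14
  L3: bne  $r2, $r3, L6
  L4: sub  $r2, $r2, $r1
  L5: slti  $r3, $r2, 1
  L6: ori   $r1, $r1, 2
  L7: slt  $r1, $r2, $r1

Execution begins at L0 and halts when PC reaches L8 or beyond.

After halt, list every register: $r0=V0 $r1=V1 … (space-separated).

PC=0  slti  $r1, $r0, 2      | $r0=0 $r1=1 $r2=13 $r3=1
PC=1  slti  $r0, $r1, 6      | $r0=0 $r1=1 $r2=13 $r3=1
PC=2  slti  $r1, $r0, 14     | $r0=0 $r1=1 $r2=13 $r3=1
PC=3  bne  $r2, $r3, L6      | $r0=0 $r1=1 $r2=13 $r3=1  [TAKEN]
PC=4  sub  $r2, $r2, $r1     | $r0=0 $r1=1 $r2=12 $r3=1
PC=6  ori   $r1, $r1, 2      | $r0=0 $r1=3 $r2=12 $r3=1
PC=7  slt  $r1, $r2, $r1     | $r0=0 $r1=0 $r2=12 $r3=1

$r0=0 $r1=0 $r2=12 $r3=1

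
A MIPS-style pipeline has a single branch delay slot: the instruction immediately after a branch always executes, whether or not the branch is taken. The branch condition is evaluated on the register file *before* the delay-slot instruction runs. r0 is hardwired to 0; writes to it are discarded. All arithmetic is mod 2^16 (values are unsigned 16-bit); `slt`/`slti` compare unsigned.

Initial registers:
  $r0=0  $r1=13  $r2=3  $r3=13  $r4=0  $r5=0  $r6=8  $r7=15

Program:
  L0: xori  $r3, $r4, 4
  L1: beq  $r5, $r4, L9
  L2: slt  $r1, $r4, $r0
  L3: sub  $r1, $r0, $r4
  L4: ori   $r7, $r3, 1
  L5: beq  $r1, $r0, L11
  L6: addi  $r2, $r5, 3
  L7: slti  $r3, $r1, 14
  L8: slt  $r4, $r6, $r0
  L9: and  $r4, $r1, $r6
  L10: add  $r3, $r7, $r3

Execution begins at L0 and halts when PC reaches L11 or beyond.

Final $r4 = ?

0

#0 xori  $r3, $r4, 4 ; 0/13/3/4/0/0/8/15
#1 beq  $r5, $r4, L9 ; 0/13/3/4/0/0/8/15 ; →target
#2 slt  $r1, $r4, $r0 ; 0/0/3/4/0/0/8/15
#9 and  $r4, $r1, $r6 ; 0/0/3/4/0/0/8/15
#10 add  $r3, $r7, $r3 ; 0/0/3/19/0/0/8/15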